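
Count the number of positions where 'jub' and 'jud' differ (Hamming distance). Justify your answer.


Alignment:
Position 1: 'j' vs 'j' = match
Position 2: 'u' vs 'u' = match
Position 3: 'b' vs 'd' = DIFFER
Total differences: 1

1


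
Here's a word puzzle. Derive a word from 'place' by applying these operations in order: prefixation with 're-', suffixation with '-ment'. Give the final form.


Step 1: Add prefix 're-' to 'place' = 'replace'
Step 2: Add suffix '-ment' to 'replace' = 'replacement'

replacement


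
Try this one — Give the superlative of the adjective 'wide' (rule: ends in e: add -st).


Apply superlative formation (ends in e: add -st): 'wide' -> 'widest'.

widest


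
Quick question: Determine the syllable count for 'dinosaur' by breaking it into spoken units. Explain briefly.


Break 'dinosaur' into syllables: di-no-saur -> di | no | saur = 3 syllables

3 syllables


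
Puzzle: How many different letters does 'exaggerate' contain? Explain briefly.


Unique letters in 'exaggerate': {a, e, g, r, t, x} = 6 distinct letters.

6


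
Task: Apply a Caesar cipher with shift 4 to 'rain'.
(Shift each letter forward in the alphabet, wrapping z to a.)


Shift each letter by 4: r -> v, a -> e, i -> m, n -> r. Result: 'vemr'.

vemr


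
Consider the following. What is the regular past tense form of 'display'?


Apply rule: Add -ed. 'display' becomes 'displayed'.

displayed


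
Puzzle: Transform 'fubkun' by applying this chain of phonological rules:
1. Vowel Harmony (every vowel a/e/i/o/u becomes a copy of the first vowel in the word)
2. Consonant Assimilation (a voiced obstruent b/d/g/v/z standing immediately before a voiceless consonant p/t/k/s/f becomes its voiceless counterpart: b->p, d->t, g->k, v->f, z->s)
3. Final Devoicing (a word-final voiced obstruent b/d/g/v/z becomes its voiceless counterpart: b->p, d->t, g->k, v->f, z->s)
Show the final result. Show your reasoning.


Starting form: 'fubkun'
Rule 1: Vowel Harmony: all vowels already match. No change.
Rule 2: Consonant Assimilation: voiced obstruent before voiceless consonant becomes voiceless ('bk' -> 'pk'). 'fubkun' -> 'fupkun'
Rule 3: Final Devoicing: final consonant 'n' is not one of the voiced obstruents b/d/g/v/z. No change.
Final form: 'fupkun'

fupkun


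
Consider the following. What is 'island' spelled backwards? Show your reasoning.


Reverse 'island' character by character: 'dnalsi'.

dnalsi


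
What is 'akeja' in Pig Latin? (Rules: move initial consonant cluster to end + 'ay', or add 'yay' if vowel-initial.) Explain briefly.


'akeja' starts with a vowel, so add 'yay': 'akejayay'.

akejayay


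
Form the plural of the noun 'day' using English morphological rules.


Apply rule: Add -s. 'day' becomes 'days'.

days


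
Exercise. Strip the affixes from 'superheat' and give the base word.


Remove prefix 'super' from 'superheat' to get root 'heat'.

heat


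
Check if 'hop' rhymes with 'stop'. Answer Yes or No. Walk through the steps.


Rime (stressed vowel + following sounds) of 'hop': -op = /ɒp/
Rime of 'stop': -op = /ɒp/
/ɒp/ and /ɒp/ are the same ending sound, so the words rhyme.

Yes


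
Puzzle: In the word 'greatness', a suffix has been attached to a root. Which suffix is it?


The word 'greatness' = 'great' (root) + '-ness' (suffix). The suffix is '-ness'.

ness


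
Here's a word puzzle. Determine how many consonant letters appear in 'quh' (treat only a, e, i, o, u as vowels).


Consonants in 'quh': q, h = 2 consonants.

2


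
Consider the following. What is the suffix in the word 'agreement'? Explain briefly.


The word 'agreement' = 'agree' (root) + '-ment' (suffix). The suffix is '-ment'.

ment


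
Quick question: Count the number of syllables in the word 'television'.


Break 'television' into syllables: tel-e-vi-sion -> tel | e | vi | sion = 4 syllables

4 syllables


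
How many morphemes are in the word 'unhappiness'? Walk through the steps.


Decomposition: un- (prefix) + happy (root) + -ness (suffix) = 3 morpheme(s)

3 morphemes


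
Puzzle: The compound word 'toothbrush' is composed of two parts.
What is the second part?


Split 'toothbrush' into 'tooth' + 'brush'. The second part is 'brush'.

brush


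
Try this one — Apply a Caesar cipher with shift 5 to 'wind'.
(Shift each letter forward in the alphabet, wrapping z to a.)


Shift each letter by 5: w -> b, i -> n, n -> s, d -> i. Result: 'bnsi'.

bnsi


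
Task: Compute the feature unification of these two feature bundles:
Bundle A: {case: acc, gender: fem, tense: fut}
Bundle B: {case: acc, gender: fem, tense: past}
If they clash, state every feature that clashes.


Compare features:
case: A=acc vs B=acc -> unified: acc
gender: A=fem vs B=fem -> unified: fem
tense: A=fut vs B=past -> CLASH
Clash detected on feature 'tense' (fut vs past); unification fails.

CLASH on 'tense' (fut vs past)


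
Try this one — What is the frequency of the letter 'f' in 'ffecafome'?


Letter 'f' in 'ffecafome': found at position(s) 1, 2, 6 = 3 occurrence(s).

3


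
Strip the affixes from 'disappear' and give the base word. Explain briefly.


Remove prefix 'dis' from 'disappear' to get root 'appear'.

appear


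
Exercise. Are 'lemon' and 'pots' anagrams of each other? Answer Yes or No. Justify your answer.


Sorted letters of 'lemon': 'elmno'
Sorted letters of 'pots': 'opst'
They do not match.

No


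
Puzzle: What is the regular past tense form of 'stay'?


Apply rule: Add -ed. 'stay' becomes 'stayed'.

stayed


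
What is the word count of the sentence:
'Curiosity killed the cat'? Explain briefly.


Split into words: Curiosity | killed | the | cat = 4 words.

4


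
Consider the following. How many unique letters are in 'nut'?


Unique letters in 'nut': {n, t, u} = 3 distinct letters.

3


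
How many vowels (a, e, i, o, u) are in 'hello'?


Vowels in 'hello': e, o = 2 vowels.

2


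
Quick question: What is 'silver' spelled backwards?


Reverse 'silver' character by character: 'revlis'.

revlis


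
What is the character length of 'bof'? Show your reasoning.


Spell out 'bof' and number each letter: b(1), o(2), f(3). Total: 3 letters.

3


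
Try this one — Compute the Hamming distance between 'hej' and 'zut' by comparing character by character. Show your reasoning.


Alignment:
Position 1: 'h' vs 'z' = DIFFER
Position 2: 'e' vs 'u' = DIFFER
Position 3: 'j' vs 't' = DIFFER
Total differences: 3

3


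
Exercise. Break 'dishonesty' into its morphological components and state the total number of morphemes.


Step 1: Identify prefix: 'dis' (meaning: not/apart)
Step 2: Identify root: 'honest'
Step 3: Identify suffix(es): 'y'
Decomposition: dis- (prefix: not/apart) + honest (root) + -y (suffix: quality)
Total morphemes: 3

3 morphemes (dis- (prefix: not/apart) + honest (root) + -y (suffix: quality))


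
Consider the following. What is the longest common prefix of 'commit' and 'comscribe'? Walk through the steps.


Compare from the start: 3 characters match: 'com'. Mismatch at position 4: 'm' vs 's'.

com


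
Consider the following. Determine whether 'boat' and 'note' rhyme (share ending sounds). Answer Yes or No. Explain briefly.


Rime (stressed vowel + following sounds) of 'boat': -oat = /oʊt/
Rime of 'note': -ote = /oʊt/
/oʊt/ and /oʊt/ are the same ending sound, so the words rhyme.

Yes


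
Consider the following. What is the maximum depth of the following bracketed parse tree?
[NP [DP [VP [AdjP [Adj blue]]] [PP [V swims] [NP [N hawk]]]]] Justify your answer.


Count bracket nesting levels:
'[' at pos 0: depth = 1
'[' at pos 4: depth = 2
'[' at pos 8: depth = 3
'[' at pos 12: depth = 4
'[' at pos 18: depth = 5
'[' at pos 31: depth = 3
'[' at pos 35: depth = 4
'[' at pos 45: depth = 4
'[' at pos 49: depth = 5
Maximum depth reached: 5

5


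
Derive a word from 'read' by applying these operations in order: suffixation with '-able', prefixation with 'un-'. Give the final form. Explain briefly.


Step 1: Add suffix '-able' to 'read' = 'readable'
Step 2: Add prefix 'un-' to 'readable' = 'unreadable'

unreadable


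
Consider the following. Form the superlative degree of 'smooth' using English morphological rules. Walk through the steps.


Apply superlative formation (add -est): 'smooth' -> 'smoothest'.

smoothest


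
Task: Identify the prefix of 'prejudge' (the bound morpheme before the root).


The word 'prejudge' = 'pre' (prefix) + 'judge' (root). The prefix is 'pre'.

pre


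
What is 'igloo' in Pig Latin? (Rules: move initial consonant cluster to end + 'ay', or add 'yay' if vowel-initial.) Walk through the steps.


'igloo' starts with a vowel, so add 'yay': 'iglooyay'.

iglooyay


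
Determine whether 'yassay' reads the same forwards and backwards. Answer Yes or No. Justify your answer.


Forward: 'yassay'
Reversed: 'yassay'
They are identical.

Yes


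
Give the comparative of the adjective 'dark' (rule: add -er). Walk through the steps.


Apply comparative formation (add -er): 'dark' -> 'darker'.

darker


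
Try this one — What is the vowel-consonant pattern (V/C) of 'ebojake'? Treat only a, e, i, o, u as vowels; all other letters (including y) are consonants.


Letter mapping: e = V, b = C, o = V, j = C, a = V, k = C, e = V.

VCVCVCV


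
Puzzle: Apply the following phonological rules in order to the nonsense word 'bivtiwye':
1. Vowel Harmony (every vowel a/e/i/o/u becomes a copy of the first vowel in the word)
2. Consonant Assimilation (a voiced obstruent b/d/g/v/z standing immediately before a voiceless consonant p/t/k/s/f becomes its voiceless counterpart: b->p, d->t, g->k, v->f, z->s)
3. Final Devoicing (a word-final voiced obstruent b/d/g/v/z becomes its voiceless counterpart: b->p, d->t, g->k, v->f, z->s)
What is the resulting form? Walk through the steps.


Starting form: 'bivtiwye'
Rule 1: Vowel Harmony: all vowels become 'i' (matching first vowel). 'bivtiwye' -> 'bivtiwyi'
Rule 2: Consonant Assimilation: voiced obstruent before voiceless consonant becomes voiceless ('vt' -> 'ft'). 'bivtiwyi' -> 'biftiwyi'
Rule 3: Final Devoicing: the word ends in the vowel 'i', not a consonant. No change.
Final form: 'biftiwyi'

biftiwyi


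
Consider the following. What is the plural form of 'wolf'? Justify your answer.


Apply rule: Change -f to -ves. 'wolf' becomes 'wolves'.

wolves


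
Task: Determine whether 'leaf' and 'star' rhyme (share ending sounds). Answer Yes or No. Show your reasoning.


Rime (stressed vowel + following sounds) of 'leaf': -eaf = /iːf/
Rime of 'star': -ar = /ɑːr/
/iːf/ and /ɑːr/ are different ending sounds, so the words do not rhyme.

No


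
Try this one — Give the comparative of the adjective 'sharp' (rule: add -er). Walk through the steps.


Apply comparative formation (add -er): 'sharp' -> 'sharper'.

sharper


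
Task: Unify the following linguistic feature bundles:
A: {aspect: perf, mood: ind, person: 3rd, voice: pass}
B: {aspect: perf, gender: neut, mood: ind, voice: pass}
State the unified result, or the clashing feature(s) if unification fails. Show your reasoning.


Compare features:
aspect: A=perf vs B=perf -> unified: perf
gender: A=_ vs B=neut -> unified: neut
mood: A=ind vs B=ind -> unified: ind
person: A=3rd vs B=_ -> unified: 3rd
voice: A=pass vs B=pass -> unified: pass
No clashes found.

Unified: {aspect: perf, gender: neut, mood: ind, person: 3rd, voice: pass}


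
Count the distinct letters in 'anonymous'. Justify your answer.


Unique letters in 'anonymous': {a, m, n, o, s, u, y} = 7 distinct letters.

7


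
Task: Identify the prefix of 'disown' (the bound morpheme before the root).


The word 'disown' = 'dis' (prefix) + 'own' (root). The prefix is 'dis'.

dis


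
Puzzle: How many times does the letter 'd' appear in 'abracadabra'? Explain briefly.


Letter 'd' in 'abracadabra': found at position(s) 7 = 1 occurrence(s).

1


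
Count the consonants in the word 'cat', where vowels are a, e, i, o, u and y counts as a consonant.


Consonants in 'cat': c, t = 2 consonants.

2


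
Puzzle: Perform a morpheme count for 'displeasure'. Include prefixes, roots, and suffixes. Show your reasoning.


Decomposition: dis- (prefix) + please (root) + -ure (suffix) = 3 morpheme(s)

3 morphemes


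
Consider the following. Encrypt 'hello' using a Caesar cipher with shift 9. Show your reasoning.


Shift each letter by 9: h -> q, e -> n, l -> u, l -> u, o -> x. Result: 'qnuux'.

qnuux


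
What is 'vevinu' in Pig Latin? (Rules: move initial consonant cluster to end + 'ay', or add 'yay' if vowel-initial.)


'vevinu': move consonant cluster 'v' to end and add 'ay': 'evinuvay'.

evinuvay


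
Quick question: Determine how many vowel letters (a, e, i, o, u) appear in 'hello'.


Vowels in 'hello': e, o = 2 vowels.

2


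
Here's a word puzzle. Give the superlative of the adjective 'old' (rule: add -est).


Apply superlative formation (add -est): 'old' -> 'oldest'.

oldest


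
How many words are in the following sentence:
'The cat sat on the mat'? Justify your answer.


Split into words: The | cat | sat | on | the | mat = 6 words.

6


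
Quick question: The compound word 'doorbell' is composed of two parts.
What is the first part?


Split 'doorbell' into 'door' + 'bell'. The first part is 'door'.

door


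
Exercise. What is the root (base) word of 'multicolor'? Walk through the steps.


Remove prefix 'multi' from 'multicolor' to get root 'color'.

color


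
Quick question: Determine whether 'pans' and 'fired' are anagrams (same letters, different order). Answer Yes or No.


Sorted letters of 'pans': 'anps'
Sorted letters of 'fired': 'defir'
They do not match.

No


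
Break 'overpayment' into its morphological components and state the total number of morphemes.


Step 1: Identify prefix: 'over' (meaning: excessively)
Step 2: Identify root: 'pay'
Step 3: Identify suffix(es): 'ment'
Decomposition: over- (prefix: excessively) + pay (root) + -ment (suffix: action/result)
Total morphemes: 3

3 morphemes (over- (prefix: excessively) + pay (root) + -ment (suffix: action/result))


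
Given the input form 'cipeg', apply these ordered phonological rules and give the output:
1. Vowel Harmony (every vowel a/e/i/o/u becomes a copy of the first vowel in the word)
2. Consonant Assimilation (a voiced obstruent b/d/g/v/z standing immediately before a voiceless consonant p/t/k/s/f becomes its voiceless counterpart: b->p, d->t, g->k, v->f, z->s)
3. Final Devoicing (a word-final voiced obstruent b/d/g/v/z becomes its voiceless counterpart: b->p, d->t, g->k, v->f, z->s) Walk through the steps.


Starting form: 'cipeg'
Rule 1: Vowel Harmony: all vowels become 'i' (matching first vowel). 'cipeg' -> 'cipig'
Rule 2: Consonant Assimilation: no voiced obstruent (b/d/g/v/z) stands immediately before a voiceless consonant (p/t/k/s/f). No change.
Rule 3: Final Devoicing: word-final voiced obstruent 'g' becomes voiceless 'k'. 'cipig' -> 'cipik'
Final form: 'cipik'

cipik


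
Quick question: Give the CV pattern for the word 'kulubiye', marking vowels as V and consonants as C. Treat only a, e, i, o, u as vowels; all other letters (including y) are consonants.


Letter mapping: k = C, u = V, l = C, u = V, b = C, i = V, y = C, e = V.

CVCVCVCV


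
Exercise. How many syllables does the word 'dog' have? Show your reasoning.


Break 'dog' into syllables: dog -> dog = 1 syllable

1 syllable


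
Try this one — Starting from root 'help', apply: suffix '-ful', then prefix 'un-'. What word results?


Step 1: Add suffix '-ful' to 'help' = 'helpful'
Step 2: Add prefix 'un-' to 'helpful' = 'unhelpful'

unhelpful


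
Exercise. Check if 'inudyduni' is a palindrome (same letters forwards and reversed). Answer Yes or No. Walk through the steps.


Forward: 'inudyduni'
Reversed: 'inudyduni'
They are identical.

Yes


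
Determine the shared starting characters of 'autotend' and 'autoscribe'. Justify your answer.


Compare from the start: 4 characters match: 'auto'. Mismatch at position 5: 't' vs 's'.

auto


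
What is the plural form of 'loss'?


Apply rule: Add -es (sibilant/fricative ending). 'loss' becomes 'losses'.

losses


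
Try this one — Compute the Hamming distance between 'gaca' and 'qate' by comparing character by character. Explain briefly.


Alignment:
Position 1: 'g' vs 'q' = DIFFER
Position 2: 'a' vs 'a' = match
Position 3: 'c' vs 't' = DIFFER
Position 4: 'a' vs 'e' = DIFFER
Total differences: 3

3


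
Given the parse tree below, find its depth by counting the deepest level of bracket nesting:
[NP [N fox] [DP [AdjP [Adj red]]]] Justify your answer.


Count bracket nesting levels:
'[' at pos 0: depth = 1
'[' at pos 4: depth = 2
'[' at pos 12: depth = 2
'[' at pos 16: depth = 3
'[' at pos 22: depth = 4
Maximum depth reached: 4

4


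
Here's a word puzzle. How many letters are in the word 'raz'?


Spell out 'raz' and number each letter: r(1), a(2), z(3). Total: 3 letters.

3


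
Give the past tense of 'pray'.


Apply rule: Add -ed. 'pray' becomes 'prayed'.

prayed


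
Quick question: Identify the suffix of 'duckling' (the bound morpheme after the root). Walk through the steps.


The word 'duckling' = 'duck' (root) + '-ling' (suffix). The suffix is '-ling'.

ling


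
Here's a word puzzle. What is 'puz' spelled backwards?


Reverse 'puz' character by character: 'zup'.

zup


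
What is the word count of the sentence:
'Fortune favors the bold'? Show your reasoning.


Split into words: Fortune | favors | the | bold = 4 words.

4


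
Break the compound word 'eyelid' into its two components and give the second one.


Split 'eyelid' into 'eye' + 'lid'. The second part is 'lid'.

lid


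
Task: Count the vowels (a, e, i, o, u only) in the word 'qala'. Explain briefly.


Vowels in 'qala': a, a = 2 vowels.

2


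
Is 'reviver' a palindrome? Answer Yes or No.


Forward: 'reviver'
Reversed: 'reviver'
They are identical.

Yes


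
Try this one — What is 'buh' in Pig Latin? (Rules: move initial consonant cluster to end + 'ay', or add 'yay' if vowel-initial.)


'buh': move consonant cluster 'b' to end and add 'ay': 'uhbay'.

uhbay


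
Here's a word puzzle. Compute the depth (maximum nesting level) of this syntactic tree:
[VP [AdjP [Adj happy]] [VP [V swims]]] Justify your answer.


Count bracket nesting levels:
'[' at pos 0: depth = 1
'[' at pos 4: depth = 2
'[' at pos 10: depth = 3
'[' at pos 23: depth = 2
'[' at pos 27: depth = 3
Maximum depth reached: 3

3


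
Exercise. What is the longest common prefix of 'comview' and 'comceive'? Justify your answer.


Compare from the start: 3 characters match: 'com'. Mismatch at position 4: 'v' vs 'c'.

com


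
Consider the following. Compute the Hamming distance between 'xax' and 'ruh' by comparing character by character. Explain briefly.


Alignment:
Position 1: 'x' vs 'r' = DIFFER
Position 2: 'a' vs 'u' = DIFFER
Position 3: 'x' vs 'h' = DIFFER
Total differences: 3

3


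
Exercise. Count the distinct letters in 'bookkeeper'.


Unique letters in 'bookkeeper': {b, e, k, o, p, r} = 6 distinct letters.

6


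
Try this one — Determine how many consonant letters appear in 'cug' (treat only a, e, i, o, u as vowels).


Consonants in 'cug': c, g = 2 consonants.

2


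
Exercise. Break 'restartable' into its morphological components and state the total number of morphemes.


Step 1: Identify prefix: 're' (meaning: again)
Step 2: Identify root: 'start'
Step 3: Identify suffix(es): 'able'
Decomposition: re- (prefix: again) + start (root) + -able (suffix: capable of)
Total morphemes: 3

3 morphemes (re- (prefix: again) + start (root) + -able (suffix: capable of))


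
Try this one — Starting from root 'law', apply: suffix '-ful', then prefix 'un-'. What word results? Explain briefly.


Step 1: Add suffix '-ful' to 'law' = 'lawful'
Step 2: Add prefix 'un-' to 'lawful' = 'unlawful'

unlawful


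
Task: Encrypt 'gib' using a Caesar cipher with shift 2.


Shift each letter by 2: g -> i, i -> k, b -> d. Result: 'ikd'.

ikd


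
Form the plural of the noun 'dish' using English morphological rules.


Apply rule: Add -es (sibilant/fricative ending). 'dish' becomes 'dishes'.

dishes


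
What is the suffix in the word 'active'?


The word 'active' = 'act' (root) + '-ive' (suffix). The suffix is '-ive'.

ive


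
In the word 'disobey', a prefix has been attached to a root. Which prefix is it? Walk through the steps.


The word 'disobey' = 'dis' (prefix) + 'obey' (root). The prefix is 'dis'.

dis


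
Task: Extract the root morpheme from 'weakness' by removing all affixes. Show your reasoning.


Remove suffix '-ness' from 'weakness' to get root 'weak'.

weak


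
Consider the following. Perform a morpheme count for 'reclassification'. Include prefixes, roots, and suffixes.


Decomposition: re- (prefix) + class (root) + -ify (suffix) + -ation (suffix) = 4 morpheme(s)

4 morphemes


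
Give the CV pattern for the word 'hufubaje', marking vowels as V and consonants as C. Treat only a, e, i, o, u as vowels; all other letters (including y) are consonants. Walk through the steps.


Letter mapping: h = C, u = V, f = C, u = V, b = C, a = V, j = C, e = V.

CVCVCVCV


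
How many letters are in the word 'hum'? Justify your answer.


Spell out 'hum' and number each letter: h(1), u(2), m(3). Total: 3 letters.

3


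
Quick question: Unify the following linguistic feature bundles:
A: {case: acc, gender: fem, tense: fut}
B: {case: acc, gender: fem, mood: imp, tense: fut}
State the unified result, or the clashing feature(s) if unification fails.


Compare features:
case: A=acc vs B=acc -> unified: acc
gender: A=fem vs B=fem -> unified: fem
mood: A=_ vs B=imp -> unified: imp
tense: A=fut vs B=fut -> unified: fut
No clashes found.

Unified: {case: acc, gender: fem, mood: imp, tense: fut}


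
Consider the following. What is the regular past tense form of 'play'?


Apply rule: Add -ed. 'play' becomes 'played'.

played


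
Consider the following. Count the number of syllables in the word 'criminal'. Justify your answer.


Break 'criminal' into syllables: crim-i-nal -> crim | i | nal = 3 syllables

3 syllables


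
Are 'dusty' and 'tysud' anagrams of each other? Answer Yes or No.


Sorted letters of 'dusty': 'dstuy'
Sorted letters of 'tysud': 'dstuy'
They match.

Yes


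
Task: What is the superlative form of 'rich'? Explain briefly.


Apply superlative formation (add -est): 'rich' -> 'richest'.

richest


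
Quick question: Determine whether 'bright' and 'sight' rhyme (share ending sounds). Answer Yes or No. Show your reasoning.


Rime (stressed vowel + following sounds) of 'bright': -ight = /aɪt/
Rime of 'sight': -ight = /aɪt/
/aɪt/ and /aɪt/ are the same ending sound, so the words rhyme.

Yes


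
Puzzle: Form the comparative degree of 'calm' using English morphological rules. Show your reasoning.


Apply comparative formation (add -er): 'calm' -> 'calmer'.

calmer


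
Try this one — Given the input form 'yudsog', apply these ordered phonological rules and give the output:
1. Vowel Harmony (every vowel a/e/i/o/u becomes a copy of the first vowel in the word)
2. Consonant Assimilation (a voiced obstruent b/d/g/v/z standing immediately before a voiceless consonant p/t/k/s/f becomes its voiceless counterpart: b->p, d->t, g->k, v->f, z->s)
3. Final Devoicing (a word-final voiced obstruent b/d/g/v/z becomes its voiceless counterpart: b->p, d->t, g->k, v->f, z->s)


Starting form: 'yudsog'
Rule 1: Vowel Harmony: all vowels become 'u' (matching first vowel). 'yudsog' -> 'yudsug'
Rule 2: Consonant Assimilation: voiced obstruent before voiceless consonant becomes voiceless ('ds' -> 'ts'). 'yudsug' -> 'yutsug'
Rule 3: Final Devoicing: word-final voiced obstruent 'g' becomes voiceless 'k'. 'yutsug' -> 'yutsuk'
Final form: 'yutsuk'

yutsuk


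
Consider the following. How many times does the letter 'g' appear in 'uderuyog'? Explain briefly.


Letter 'g' in 'uderuyog': found at position(s) 8 = 1 occurrence(s).

1


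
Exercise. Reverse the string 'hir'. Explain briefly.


Reverse 'hir' character by character: 'rih'.

rih


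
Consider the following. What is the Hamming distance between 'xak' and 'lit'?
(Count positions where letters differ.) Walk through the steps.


Alignment:
Position 1: 'x' vs 'l' = DIFFER
Position 2: 'a' vs 'i' = DIFFER
Position 3: 'k' vs 't' = DIFFER
Total differences: 3

3


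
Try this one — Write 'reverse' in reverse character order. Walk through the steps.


Reverse 'reverse' character by character: 'esrever'.

esrever


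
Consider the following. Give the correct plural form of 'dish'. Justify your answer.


Apply rule: Add -es (sibilant/fricative ending). 'dish' becomes 'dishes'.

dishes


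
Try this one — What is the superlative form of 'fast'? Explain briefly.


Apply superlative formation (add -est): 'fast' -> 'fastest'.

fastest


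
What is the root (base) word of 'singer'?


Remove suffix '-er' from 'singer' to get root 'sing'.

sing


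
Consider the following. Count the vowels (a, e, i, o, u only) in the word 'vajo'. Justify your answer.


Vowels in 'vajo': a, o = 2 vowels.

2


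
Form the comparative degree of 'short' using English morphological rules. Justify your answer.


Apply comparative formation (add -er): 'short' -> 'shorter'.

shorter


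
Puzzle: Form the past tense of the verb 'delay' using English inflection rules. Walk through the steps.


Apply rule: Add -ed. 'delay' becomes 'delayed'.

delayed


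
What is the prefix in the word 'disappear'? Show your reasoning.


The word 'disappear' = 'dis' (prefix) + 'appear' (root). The prefix is 'dis'.

dis


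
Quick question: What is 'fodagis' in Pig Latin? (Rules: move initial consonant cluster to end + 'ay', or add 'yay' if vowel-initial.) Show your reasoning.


'fodagis': move consonant cluster 'f' to end and add 'ay': 'odagisfay'.

odagisfay


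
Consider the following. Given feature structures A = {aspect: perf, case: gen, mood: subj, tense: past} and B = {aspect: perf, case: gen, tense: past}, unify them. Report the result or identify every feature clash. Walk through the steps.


Compare features:
aspect: A=perf vs B=perf -> unified: perf
case: A=gen vs B=gen -> unified: gen
mood: A=subj vs B=_ -> unified: subj
tense: A=past vs B=past -> unified: past
No clashes found.

Unified: {aspect: perf, case: gen, mood: subj, tense: past}


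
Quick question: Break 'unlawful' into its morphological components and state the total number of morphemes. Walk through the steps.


Step 1: Identify prefix: 'un' (meaning: not/reverse)
Step 2: Identify root: 'law'
Step 3: Identify suffix(es): 'ful'
Decomposition: un- (prefix: not/reverse) + law (root) + -ful (suffix: full of)
Total morphemes: 3

3 morphemes (un- (prefix: not/reverse) + law (root) + -ful (suffix: full of))


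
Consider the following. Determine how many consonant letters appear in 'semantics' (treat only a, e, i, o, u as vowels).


Consonants in 'semantics': s, m, n, t, c, s = 6 consonants.

6


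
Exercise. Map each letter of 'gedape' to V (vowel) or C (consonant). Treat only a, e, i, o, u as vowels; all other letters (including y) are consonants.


Letter mapping: g = C, e = V, d = C, a = V, p = C, e = V.

CVCVCV


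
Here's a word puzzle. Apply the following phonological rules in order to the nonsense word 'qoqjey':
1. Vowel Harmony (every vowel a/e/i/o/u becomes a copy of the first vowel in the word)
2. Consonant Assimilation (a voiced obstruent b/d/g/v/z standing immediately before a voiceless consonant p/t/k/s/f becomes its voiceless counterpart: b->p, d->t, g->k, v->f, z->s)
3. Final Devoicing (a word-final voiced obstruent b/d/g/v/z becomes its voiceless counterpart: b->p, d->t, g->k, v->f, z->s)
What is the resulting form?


Starting form: 'qoqjey'
Rule 1: Vowel Harmony: all vowels become 'o' (matching first vowel). 'qoqjey' -> 'qoqjoy'
Rule 2: Consonant Assimilation: no voiced obstruent (b/d/g/v/z) stands immediately before a voiceless consonant (p/t/k/s/f). No change.
Rule 3: Final Devoicing: final consonant 'y' is not one of the voiced obstruents b/d/g/v/z. No change.
Final form: 'qoqjoy'

qoqjoy


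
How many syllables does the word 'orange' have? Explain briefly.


Break 'orange' into syllables: or-ange -> or | ange = 2 syllables

2 syllables


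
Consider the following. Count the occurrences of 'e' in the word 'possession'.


Letter 'e' in 'possession': found at position(s) 5 = 1 occurrence(s).

1


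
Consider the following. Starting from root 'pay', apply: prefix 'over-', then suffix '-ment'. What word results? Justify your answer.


Step 1: Add prefix 'over-' to 'pay' = 'overpay'
Step 2: Add suffix '-ment' to 'overpay' = 'overpayment'

overpayment


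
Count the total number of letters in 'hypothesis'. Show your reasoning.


Spell out 'hypothesis' and number each letter: h(1), y(2), p(3), o(4), t(5), h(6), e(7), s(8), i(9), s(10). Total: 10 letters.

10


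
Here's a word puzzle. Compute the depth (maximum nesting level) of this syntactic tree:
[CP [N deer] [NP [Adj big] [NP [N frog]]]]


Count bracket nesting levels:
'[' at pos 0: depth = 1
'[' at pos 4: depth = 2
'[' at pos 13: depth = 2
'[' at pos 17: depth = 3
'[' at pos 27: depth = 3
'[' at pos 31: depth = 4
Maximum depth reached: 4

4


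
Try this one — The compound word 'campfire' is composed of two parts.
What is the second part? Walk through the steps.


Split 'campfire' into 'camp' + 'fire'. The second part is 'fire'.

fire


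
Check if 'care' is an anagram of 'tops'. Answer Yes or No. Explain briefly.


Sorted letters of 'care': 'acer'
Sorted letters of 'tops': 'opst'
They do not match.

No


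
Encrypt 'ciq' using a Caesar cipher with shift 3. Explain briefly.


Shift each letter by 3: c -> f, i -> l, q -> t. Result: 'flt'.

flt


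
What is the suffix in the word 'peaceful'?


The word 'peaceful' = 'peace' (root) + '-ful' (suffix). The suffix is '-ful'.

ful


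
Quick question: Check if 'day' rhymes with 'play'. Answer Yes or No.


Rime (stressed vowel + following sounds) of 'day': -ay = /eɪ/
Rime of 'play': -ay = /eɪ/
/eɪ/ and /eɪ/ are the same ending sound, so the words rhyme.

Yes


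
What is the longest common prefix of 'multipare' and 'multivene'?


Compare from the start: 5 characters match: 'multi'. Mismatch at position 6: 'p' vs 'v'.

multi


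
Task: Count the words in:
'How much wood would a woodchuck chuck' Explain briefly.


Split into words: How | much | wood | would | a | woodchuck | chuck = 7 words.

7


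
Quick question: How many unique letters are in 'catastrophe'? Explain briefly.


Unique letters in 'catastrophe': {a, c, e, h, o, p, r, s, t} = 9 distinct letters.

9


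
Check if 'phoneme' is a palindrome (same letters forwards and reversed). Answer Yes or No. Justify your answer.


Forward: 'phoneme'
Reversed: 'emenohp'
They differ.

No


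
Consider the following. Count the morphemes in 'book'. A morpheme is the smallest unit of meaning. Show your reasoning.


Decomposition: book (free morpheme) = 1 morpheme(s)

1 morphemes


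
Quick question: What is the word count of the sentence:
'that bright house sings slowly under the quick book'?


Split into words: that | bright | house | sings | slowly | under | the | quick | book = 9 words.

9


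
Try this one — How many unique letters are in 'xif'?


Unique letters in 'xif': {f, i, x} = 3 distinct letters.

3


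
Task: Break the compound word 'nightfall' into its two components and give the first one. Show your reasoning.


Split 'nightfall' into 'night' + 'fall'. The first part is 'night'.

night


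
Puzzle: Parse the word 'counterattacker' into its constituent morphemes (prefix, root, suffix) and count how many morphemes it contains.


Step 1: Identify prefix: 'counter' (meaning: against)
Step 2: Identify root: 'attack'
Step 3: Identify suffix(es): 'er'
Decomposition: counter- (prefix: against) + attack (root) + -er (suffix: one who)
Total morphemes: 3

3 morphemes (counter- (prefix: against) + attack (root) + -er (suffix: one who))


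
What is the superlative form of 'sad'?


Apply superlative formation (double final consonant, add -est): 'sad' -> 'saddest'.

saddest


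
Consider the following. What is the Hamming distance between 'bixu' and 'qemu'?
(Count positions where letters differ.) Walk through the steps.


Alignment:
Position 1: 'b' vs 'q' = DIFFER
Position 2: 'i' vs 'e' = DIFFER
Position 3: 'x' vs 'm' = DIFFER
Position 4: 'u' vs 'u' = match
Total differences: 3

3


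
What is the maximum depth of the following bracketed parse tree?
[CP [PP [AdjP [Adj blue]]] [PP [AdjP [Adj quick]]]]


Count bracket nesting levels:
'[' at pos 0: depth = 1
'[' at pos 4: depth = 2
'[' at pos 8: depth = 3
'[' at pos 14: depth = 4
'[' at pos 27: depth = 2
'[' at pos 31: depth = 3
'[' at pos 37: depth = 4
Maximum depth reached: 4

4


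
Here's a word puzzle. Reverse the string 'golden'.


Reverse 'golden' character by character: 'nedlog'.

nedlog


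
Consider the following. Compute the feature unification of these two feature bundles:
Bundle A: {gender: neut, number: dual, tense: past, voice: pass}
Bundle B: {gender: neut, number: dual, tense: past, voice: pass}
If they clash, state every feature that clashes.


Compare features:
gender: A=neut vs B=neut -> unified: neut
number: A=dual vs B=dual -> unified: dual
tense: A=past vs B=past -> unified: past
voice: A=pass vs B=pass -> unified: pass
No clashes found.

Unified: {gender: neut, number: dual, tense: past, voice: pass}


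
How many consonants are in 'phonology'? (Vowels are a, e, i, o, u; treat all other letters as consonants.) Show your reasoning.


Consonants in 'phonology': p, h, n, l, g, y = 6 consonants.

6


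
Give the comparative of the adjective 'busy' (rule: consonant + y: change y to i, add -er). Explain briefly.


Apply comparative formation (consonant + y: change y to i, add -er): 'busy' -> 'busier'.

busier


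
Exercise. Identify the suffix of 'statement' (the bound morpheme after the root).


The word 'statement' = 'state' (root) + '-ment' (suffix). The suffix is '-ment'.

ment


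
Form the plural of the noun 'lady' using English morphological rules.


Apply rule: Change -y to -ies (consonant + y). 'lady' becomes 'ladies'.

ladies


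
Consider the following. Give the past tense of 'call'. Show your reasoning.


Apply rule: Add -ed. 'call' becomes 'called'.

called


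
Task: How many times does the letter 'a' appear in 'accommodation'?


Letter 'a' in 'accommodation': found at position(s) 1, 9 = 2 occurrence(s).

2


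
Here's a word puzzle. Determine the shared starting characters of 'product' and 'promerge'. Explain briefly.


Compare from the start: 3 characters match: 'pro'. Mismatch at position 4: 'd' vs 'm'.

pro


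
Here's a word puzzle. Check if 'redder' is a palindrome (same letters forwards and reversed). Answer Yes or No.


Forward: 'redder'
Reversed: 'redder'
They are identical.

Yes


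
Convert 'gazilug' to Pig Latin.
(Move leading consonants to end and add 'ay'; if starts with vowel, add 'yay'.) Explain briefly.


'gazilug': move consonant cluster 'g' to end and add 'ay': 'aziluggay'.

aziluggay


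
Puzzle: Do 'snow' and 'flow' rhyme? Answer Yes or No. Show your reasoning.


Rime (stressed vowel + following sounds) of 'snow': -ow = /oʊ/
Rime of 'flow': -ow = /oʊ/
/oʊ/ and /oʊ/ are the same ending sound, so the words rhyme.

Yes


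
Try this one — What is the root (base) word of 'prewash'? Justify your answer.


Remove prefix 'pre' from 'prewash' to get root 'wash'.

wash


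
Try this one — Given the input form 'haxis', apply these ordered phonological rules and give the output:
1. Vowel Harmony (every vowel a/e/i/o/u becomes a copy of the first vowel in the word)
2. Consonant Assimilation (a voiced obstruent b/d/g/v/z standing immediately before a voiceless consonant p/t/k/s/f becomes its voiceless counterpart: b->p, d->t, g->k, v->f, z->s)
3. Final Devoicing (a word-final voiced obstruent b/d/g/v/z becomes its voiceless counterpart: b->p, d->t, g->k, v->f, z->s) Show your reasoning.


Starting form: 'haxis'
Rule 1: Vowel Harmony: all vowels become 'a' (matching first vowel). 'haxis' -> 'haxas'
Rule 2: Consonant Assimilation: no voiced obstruent (b/d/g/v/z) stands immediately before a voiceless consonant (p/t/k/s/f). No change.
Rule 3: Final Devoicing: final consonant 's' is not one of the voiced obstruents b/d/g/v/z. No change.
Final form: 'haxas'

haxas


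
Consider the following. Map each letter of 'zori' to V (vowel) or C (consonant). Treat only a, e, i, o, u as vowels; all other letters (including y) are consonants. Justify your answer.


Letter mapping: z = C, o = V, r = C, i = V.

CVCV


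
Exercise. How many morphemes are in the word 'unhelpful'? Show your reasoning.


Decomposition: un- (prefix) + help (root) + -ful (suffix) = 3 morpheme(s)

3 morphemes


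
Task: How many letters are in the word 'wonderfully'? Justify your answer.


Spell out 'wonderfully' and number each letter: w(1), o(2), n(3), d(4), e(5), r(6), f(7), u(8), l(9), l(10), y(11). Total: 11 letters.

11


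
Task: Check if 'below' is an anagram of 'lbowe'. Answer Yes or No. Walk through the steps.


Sorted letters of 'below': 'below'
Sorted letters of 'lbowe': 'below'
They match.

Yes


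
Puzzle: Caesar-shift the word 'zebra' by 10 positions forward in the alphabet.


Shift each letter by 10: z -> j, e -> o, b -> l, r -> b, a -> k. Result: 'jolbk'.

jolbk


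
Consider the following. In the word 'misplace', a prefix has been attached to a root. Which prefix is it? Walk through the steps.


The word 'misplace' = 'mis' (prefix) + 'place' (root). The prefix is 'mis'.

mis


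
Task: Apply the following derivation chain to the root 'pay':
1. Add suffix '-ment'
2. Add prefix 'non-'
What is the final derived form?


Step 1: Add suffix '-ment' to 'pay' = 'payment'
Step 2: Add prefix 'non-' to 'payment' = 'nonpayment'

nonpayment


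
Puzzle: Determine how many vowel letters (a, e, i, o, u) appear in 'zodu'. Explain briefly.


Vowels in 'zodu': o, u = 2 vowels.

2


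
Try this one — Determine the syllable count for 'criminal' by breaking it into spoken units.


Break 'criminal' into syllables: crim-i-nal -> crim | i | nal = 3 syllables

3 syllables


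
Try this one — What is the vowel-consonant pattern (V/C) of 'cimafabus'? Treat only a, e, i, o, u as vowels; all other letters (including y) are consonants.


Letter mapping: c = C, i = V, m = C, a = V, f = C, a = V, b = C, u = V, s = C.

CVCVCVCVC


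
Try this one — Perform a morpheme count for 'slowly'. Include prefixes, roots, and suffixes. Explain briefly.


Decomposition: slow (root) + -ly (suffix) = 2 morpheme(s)

2 morphemes


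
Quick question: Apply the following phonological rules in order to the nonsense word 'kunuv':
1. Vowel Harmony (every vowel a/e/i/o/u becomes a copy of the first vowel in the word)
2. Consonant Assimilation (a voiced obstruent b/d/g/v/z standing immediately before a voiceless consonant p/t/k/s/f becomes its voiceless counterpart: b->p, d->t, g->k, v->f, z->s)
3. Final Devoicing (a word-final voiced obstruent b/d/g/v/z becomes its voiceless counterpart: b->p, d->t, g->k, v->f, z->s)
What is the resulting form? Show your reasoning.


Starting form: 'kunuv'
Rule 1: Vowel Harmony: all vowels already match. No change.
Rule 2: Consonant Assimilation: no voiced obstruent (b/d/g/v/z) stands immediately before a voiceless consonant (p/t/k/s/f). No change.
Rule 3: Final Devoicing: word-final voiced obstruent 'v' becomes voiceless 'f'. 'kunuv' -> 'kunuf'
Final form: 'kunuf'

kunuf
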